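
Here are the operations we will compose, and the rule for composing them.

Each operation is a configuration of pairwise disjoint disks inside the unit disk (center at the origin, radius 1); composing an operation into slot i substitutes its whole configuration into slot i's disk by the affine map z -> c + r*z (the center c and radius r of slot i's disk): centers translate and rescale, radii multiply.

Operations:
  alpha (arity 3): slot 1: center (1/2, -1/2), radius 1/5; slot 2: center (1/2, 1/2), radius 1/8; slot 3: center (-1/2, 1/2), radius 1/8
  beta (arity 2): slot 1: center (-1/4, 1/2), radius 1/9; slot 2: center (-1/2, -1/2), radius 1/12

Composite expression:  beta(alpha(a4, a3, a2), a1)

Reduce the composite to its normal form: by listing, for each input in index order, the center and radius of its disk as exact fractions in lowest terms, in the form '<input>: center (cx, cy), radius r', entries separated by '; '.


a1: center (-1/2, -1/2), radius 1/12; a2: center (-11/36, 5/9), radius 1/72; a3: center (-7/36, 5/9), radius 1/72; a4: center (-7/36, 4/9), radius 1/45

Each a-disk chains the slot maps above it in beta; radii multiply.
input a4: composing its 2 substitution steps yields center (-7/36, 4/9), radius 1/45
input a3: composing its 2 substitution steps yields center (-7/36, 5/9), radius 1/72
input a2: composing its 2 substitution steps yields center (-11/36, 5/9), radius 1/72
input a1: composing its 1 substitution step yields center (-1/2, -1/2), radius 1/12


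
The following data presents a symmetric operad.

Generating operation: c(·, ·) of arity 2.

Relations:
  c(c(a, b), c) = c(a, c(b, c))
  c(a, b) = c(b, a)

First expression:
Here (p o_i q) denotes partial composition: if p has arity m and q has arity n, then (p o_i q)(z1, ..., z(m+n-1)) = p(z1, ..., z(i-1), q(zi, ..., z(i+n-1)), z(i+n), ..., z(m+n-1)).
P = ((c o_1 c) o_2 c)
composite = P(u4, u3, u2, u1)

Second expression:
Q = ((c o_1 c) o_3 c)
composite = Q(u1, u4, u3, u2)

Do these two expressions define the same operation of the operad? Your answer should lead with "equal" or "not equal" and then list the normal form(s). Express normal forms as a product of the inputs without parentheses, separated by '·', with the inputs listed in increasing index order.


equal — both sides give u1 · u2 · u3 · u4

Normal form of the first expression: u1 · u2 · u3 · u4
Normal form of the second expression: u1 · u2 · u3 · u4
Same normal form: equal.


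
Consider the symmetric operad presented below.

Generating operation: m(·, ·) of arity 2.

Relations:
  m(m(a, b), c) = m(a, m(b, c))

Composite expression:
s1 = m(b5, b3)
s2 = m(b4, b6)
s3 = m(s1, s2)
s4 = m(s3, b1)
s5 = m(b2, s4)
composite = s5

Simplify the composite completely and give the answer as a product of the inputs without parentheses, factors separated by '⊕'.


b2 ⊕ b5 ⊕ b3 ⊕ b4 ⊕ b6 ⊕ b1

All parenthesizations of m agree; list the b-inputs left to right.
m(b5, b3) collapses to b5 ⊕ b3
m(b4, b6) collapses to b4 ⊕ b6
m(m(b5, b3), m(b4, b6)) collapses to b5 ⊕ b3 ⊕ b4 ⊕ b6
m(m(m(b5, b3), m(b4, b6)), b1) collapses to b5 ⊕ b3 ⊕ b4 ⊕ b6 ⊕ b1
m(b2, m(m(m(b5, b3), m(b4, b6)), b1)) collapses to b2 ⊕ b5 ⊕ b3 ⊕ b4 ⊕ b6 ⊕ b1


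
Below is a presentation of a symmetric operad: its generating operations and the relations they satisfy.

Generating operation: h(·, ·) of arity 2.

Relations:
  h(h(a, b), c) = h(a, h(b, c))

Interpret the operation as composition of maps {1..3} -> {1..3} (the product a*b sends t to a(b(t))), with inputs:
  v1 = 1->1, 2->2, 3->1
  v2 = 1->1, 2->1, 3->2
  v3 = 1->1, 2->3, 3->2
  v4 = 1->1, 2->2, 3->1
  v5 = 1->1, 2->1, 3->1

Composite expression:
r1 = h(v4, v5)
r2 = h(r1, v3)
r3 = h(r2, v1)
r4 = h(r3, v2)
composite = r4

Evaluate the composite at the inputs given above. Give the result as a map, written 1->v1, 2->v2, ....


1->1, 2->1, 3->1

h(v4, v5) = 1->1, 2->1, 3->1
h(h(v4, v5), v3) = 1->1, 2->1, 3->1
h(h(h(v4, v5), v3), v1) = 1->1, 2->1, 3->1
h(h(h(h(v4, v5), v3), v1), v2) = 1->1, 2->1, 3->1


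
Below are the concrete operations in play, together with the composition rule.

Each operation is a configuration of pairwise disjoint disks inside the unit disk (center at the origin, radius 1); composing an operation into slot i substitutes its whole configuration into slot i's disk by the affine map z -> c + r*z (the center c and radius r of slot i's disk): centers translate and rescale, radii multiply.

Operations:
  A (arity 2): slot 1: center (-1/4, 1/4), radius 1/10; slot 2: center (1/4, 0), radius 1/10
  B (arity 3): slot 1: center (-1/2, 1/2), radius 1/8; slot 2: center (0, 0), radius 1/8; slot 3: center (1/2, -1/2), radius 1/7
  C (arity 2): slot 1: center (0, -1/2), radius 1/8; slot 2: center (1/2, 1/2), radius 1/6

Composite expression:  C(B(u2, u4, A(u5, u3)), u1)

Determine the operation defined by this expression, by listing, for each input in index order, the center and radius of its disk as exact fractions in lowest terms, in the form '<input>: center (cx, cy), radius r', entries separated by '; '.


u1: center (1/2, 1/2), radius 1/6; u2: center (-1/16, -7/16), radius 1/64; u3: center (15/224, -9/16), radius 1/560; u4: center (0, -1/2), radius 1/64; u5: center (13/224, -125/224), radius 1/560

Affine substitution under C: radii multiply and u-centers shift.
input u2: applying the 2 nested substitutions gives center (-1/16, -7/16), radius 1/64
input u4: applying the 2 nested substitutions gives center (0, -1/2), radius 1/64
input u5: applying the 3 nested substitutions gives center (13/224, -125/224), radius 1/560
input u3: applying the 3 nested substitutions gives center (15/224, -9/16), radius 1/560
input u1: applying the 1 nested substitution gives center (1/2, 1/2), radius 1/6


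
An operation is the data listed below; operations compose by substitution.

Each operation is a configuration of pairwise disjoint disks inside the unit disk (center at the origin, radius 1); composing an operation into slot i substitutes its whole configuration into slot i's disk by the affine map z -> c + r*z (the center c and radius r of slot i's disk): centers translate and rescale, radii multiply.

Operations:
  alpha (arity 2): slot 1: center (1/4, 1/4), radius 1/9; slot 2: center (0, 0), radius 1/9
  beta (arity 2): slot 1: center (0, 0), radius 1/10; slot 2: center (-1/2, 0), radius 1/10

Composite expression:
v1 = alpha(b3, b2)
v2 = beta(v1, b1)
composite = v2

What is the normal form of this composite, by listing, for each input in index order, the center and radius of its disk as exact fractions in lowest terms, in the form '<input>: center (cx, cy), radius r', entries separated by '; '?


Affine substitution under beta: radii multiply and b-centers shift.
b3 passes through 2 substitutions, ending at center (1/40, 1/40), radius 1/90
b2 passes through 2 substitutions, ending at center (0, 0), radius 1/90
b1 passes through 1 substitution, ending at center (-1/2, 0), radius 1/10

b1: center (-1/2, 0), radius 1/10; b2: center (0, 0), radius 1/90; b3: center (1/40, 1/40), radius 1/90


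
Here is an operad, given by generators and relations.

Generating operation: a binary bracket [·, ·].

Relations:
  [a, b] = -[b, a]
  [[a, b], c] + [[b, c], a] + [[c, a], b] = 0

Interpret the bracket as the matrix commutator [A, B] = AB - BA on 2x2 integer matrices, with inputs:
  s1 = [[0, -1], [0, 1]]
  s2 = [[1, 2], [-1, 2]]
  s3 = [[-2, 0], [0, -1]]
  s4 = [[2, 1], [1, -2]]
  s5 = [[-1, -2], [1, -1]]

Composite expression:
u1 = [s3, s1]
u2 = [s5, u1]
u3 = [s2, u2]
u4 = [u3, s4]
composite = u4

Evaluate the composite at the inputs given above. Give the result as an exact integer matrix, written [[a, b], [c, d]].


[s3, s1] = [[0, 1], [0, 0]]
[s5, [s3, s1]] = [[-1, 0], [0, 1]]
[s2, [s5, [s3, s1]]] = [[0, 4], [2, 0]]
[[s2, [s5, [s3, s1]]], s4] = [[2, -16], [8, -2]]

[[2, -16], [8, -2]]


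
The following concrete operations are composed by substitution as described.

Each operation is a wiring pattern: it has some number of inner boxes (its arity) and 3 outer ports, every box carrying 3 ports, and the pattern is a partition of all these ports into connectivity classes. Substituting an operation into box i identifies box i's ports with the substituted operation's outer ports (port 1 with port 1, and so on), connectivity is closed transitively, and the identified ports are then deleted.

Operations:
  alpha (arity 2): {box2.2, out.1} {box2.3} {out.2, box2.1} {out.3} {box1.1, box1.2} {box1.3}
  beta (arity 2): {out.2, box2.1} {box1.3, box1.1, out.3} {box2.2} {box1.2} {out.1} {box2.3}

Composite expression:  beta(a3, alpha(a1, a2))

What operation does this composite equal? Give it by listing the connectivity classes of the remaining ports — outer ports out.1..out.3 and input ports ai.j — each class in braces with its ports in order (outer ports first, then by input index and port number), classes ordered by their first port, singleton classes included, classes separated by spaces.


Treat the ports identified at beta as solder joints: merge, then drop.
the subtree at alpha composes to {out.1, a2.2} {out.2, a2.1} {out.3} {a1.1, a1.2} {a1.3} {a2.3} on (a1, a2); out.j = own outer ports
the subtree at beta composes to {out.1} {out.2, a2.2} {out.3, a3.1, a3.3} {a1.1, a1.2} {a1.3} {a2.1} {a2.3} {a3.2} on (a3, a1, a2); out.j = own outer ports

{out.1} {out.2, a2.2} {out.3, a3.1, a3.3} {a1.1, a1.2} {a1.3} {a2.1} {a2.3} {a3.2}


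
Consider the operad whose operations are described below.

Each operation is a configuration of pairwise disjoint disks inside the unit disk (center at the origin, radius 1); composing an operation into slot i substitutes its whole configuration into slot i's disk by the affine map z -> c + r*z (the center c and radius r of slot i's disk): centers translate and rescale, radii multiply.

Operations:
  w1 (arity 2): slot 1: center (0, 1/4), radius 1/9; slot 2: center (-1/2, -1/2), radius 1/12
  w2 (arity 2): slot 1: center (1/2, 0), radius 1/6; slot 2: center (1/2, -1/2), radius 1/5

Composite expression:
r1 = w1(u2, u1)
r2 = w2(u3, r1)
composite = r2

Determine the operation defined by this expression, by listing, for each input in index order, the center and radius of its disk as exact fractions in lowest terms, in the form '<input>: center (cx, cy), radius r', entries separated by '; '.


u1: center (2/5, -3/5), radius 1/60; u2: center (1/2, -9/20), radius 1/45; u3: center (1/2, 0), radius 1/6

Affine substitution under w2: radii multiply and u-centers shift.
u3 passes through 1 substitution, ending at center (1/2, 0), radius 1/6
u2 passes through 2 substitutions, ending at center (1/2, -9/20), radius 1/45
u1 passes through 2 substitutions, ending at center (2/5, -3/5), radius 1/60


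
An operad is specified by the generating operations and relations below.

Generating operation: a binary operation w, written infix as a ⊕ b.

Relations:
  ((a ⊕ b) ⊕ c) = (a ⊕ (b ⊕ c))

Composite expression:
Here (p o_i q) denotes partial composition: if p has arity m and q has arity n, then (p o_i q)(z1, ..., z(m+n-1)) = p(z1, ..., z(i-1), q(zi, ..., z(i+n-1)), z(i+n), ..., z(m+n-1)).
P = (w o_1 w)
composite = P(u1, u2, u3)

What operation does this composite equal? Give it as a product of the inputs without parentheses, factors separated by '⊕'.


u1 ⊕ u2 ⊕ u3

The w-tree's shape is irrelevant; the u-reading-order decides.
(u1 ⊕ u2) linearizes to u1 ⊕ u2
((u1 ⊕ u2) ⊕ u3) linearizes to u1 ⊕ u2 ⊕ u3


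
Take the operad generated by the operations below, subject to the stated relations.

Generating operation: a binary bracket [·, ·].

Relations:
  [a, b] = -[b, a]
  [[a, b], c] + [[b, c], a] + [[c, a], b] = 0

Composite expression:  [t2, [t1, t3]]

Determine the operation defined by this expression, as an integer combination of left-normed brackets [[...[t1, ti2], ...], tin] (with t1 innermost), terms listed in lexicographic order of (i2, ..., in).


-[[t1, t3], t2]

Skip Jacobi rewriting: expand, keep t1-initial words, read off terms.
Composite bracket: [t2, [t1, t3]]
Expanding via [a, b] = ab - ba: 4 signed words (2^2 = 4).
The t1-initial words carry the normal form:
  word t1t3t2 has sign -1, contributing -[[t1, t3], t2]


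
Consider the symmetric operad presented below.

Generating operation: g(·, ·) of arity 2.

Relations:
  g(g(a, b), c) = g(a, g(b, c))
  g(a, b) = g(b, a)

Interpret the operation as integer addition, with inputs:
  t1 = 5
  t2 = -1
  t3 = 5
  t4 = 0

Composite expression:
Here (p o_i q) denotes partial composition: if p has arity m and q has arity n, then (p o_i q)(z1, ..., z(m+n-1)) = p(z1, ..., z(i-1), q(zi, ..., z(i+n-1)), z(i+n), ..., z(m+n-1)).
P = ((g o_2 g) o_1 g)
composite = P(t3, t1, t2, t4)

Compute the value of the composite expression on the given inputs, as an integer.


g(t3, t1) = 10
g(t2, t4) = -1
g(g(t3, t1), g(t2, t4)) = 9

9


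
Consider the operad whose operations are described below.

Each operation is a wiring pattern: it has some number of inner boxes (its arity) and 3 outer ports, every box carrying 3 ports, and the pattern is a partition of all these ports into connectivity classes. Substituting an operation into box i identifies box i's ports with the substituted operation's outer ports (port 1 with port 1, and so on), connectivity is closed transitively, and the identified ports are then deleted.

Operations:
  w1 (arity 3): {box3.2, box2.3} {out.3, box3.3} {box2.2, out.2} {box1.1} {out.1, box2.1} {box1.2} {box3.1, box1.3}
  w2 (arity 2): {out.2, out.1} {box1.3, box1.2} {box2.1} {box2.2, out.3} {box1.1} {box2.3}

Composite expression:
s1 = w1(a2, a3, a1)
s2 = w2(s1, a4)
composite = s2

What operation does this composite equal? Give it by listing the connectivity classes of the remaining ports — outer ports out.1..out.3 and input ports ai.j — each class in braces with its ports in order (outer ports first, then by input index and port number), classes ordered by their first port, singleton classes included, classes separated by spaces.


{out.1, out.2} {out.3, a4.2} {a1.1, a2.3} {a1.2, a3.3} {a1.3, a3.2} {a2.1} {a2.2} {a3.1} {a4.1} {a4.3}

Connectivity passes through glued w2-boundaries; trace each wire chain.
through w1, on inputs (a2, a3, a1): {out.1, a3.1} {out.2, a3.2} {out.3, a1.3} {a1.1, a2.3} {a1.2, a3.3} {a2.1} {a2.2} (out.j = stage outer ports)
through w2, on inputs (a2, a3, a1, a4): {out.1, out.2} {out.3, a4.2} {a1.1, a2.3} {a1.2, a3.3} {a1.3, a3.2} {a2.1} {a2.2} {a3.1} {a4.1} {a4.3} (out.j = stage outer ports)


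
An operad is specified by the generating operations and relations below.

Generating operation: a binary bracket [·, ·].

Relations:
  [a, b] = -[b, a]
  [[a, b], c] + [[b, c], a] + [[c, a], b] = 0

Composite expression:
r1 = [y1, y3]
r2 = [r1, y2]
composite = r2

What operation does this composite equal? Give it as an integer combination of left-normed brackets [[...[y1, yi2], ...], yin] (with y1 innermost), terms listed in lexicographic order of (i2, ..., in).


[[y1, y3], y2]


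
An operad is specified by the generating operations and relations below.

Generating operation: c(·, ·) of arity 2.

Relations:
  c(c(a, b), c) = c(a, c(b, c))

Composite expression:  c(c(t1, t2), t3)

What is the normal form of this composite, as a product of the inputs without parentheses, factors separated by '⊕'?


All parenthesizations of c agree; list the t-inputs left to right.
c(t1, t2) linearizes to t1 ⊕ t2
c(c(t1, t2), t3) linearizes to t1 ⊕ t2 ⊕ t3

t1 ⊕ t2 ⊕ t3


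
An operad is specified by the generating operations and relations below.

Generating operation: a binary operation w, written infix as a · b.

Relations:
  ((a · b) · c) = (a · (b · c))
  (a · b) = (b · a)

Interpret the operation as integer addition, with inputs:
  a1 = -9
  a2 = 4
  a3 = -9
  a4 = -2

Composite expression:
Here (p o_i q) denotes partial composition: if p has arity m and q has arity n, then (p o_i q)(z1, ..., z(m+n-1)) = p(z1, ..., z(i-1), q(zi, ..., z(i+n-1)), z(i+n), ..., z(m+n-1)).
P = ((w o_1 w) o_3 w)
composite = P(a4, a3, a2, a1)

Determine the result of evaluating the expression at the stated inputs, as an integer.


(a4 · a3) = -11
(a2 · a1) = -5
((a4 · a3) · (a2 · a1)) = -16

-16


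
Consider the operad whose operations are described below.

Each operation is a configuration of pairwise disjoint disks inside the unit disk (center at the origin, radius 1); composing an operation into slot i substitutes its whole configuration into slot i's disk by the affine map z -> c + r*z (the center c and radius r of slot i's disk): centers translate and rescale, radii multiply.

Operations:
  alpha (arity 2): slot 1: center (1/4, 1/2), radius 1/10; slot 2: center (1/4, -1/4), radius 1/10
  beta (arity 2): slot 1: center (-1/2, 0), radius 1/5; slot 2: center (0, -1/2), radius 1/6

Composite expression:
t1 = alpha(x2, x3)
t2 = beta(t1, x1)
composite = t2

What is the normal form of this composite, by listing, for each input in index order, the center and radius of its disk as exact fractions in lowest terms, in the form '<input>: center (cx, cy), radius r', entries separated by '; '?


x1: center (0, -1/2), radius 1/6; x2: center (-9/20, 1/10), radius 1/50; x3: center (-9/20, -1/20), radius 1/50


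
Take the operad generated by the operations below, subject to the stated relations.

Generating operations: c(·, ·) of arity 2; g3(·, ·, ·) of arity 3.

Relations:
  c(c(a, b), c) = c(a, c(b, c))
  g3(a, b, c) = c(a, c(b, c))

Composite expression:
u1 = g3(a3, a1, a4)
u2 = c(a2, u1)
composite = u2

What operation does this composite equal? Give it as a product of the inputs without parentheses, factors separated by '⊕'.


a2 ⊕ a3 ⊕ a1 ⊕ a4

Associativity of c dissolves the nesting; only the a-input order survives.
g3(a3, a1, a4) reduces to a3 ⊕ a1 ⊕ a4
c(a2, g3(a3, a1, a4)) reduces to a2 ⊕ a3 ⊕ a1 ⊕ a4


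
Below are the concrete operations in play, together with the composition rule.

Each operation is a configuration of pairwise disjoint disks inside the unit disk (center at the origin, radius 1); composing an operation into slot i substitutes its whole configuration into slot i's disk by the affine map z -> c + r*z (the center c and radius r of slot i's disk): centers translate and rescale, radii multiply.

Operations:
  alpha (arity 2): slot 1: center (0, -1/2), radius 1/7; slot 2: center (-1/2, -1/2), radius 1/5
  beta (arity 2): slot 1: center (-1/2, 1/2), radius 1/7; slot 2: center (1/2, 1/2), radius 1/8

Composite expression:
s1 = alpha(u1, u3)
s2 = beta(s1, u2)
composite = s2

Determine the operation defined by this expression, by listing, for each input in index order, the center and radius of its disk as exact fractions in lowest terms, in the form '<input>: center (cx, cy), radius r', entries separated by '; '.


Only the slot chain above each u matters under beta; compose those maps.
input u1: applying the 2 nested substitutions gives center (-1/2, 3/7), radius 1/49
input u3: applying the 2 nested substitutions gives center (-4/7, 3/7), radius 1/35
input u2: applying the 1 nested substitution gives center (1/2, 1/2), radius 1/8

u1: center (-1/2, 3/7), radius 1/49; u2: center (1/2, 1/2), radius 1/8; u3: center (-4/7, 3/7), radius 1/35


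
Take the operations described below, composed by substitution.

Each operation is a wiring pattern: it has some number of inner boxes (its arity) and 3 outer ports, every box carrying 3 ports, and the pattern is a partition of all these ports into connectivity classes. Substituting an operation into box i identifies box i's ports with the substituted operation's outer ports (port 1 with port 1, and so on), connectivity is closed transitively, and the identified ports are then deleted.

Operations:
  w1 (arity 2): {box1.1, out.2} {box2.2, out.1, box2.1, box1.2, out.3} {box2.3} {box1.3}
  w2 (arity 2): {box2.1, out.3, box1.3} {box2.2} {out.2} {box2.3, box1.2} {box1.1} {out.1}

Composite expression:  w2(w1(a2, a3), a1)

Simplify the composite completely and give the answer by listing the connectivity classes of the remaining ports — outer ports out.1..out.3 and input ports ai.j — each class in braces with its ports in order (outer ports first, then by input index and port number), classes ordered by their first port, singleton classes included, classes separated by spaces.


Treat the ports identified at w2 as solder joints: merge, then drop.
w1 over (a2, a3) gives {out.1, out.3, a2.2, a3.1, a3.2} {out.2, a2.1} {a2.3} {a3.3}, out.j being that stage's outer ports
w2 over (a2, a3, a1) gives {out.1} {out.2} {out.3, a1.1, a2.2, a3.1, a3.2} {a1.2} {a1.3, a2.1} {a2.3} {a3.3}, out.j being that stage's outer ports

{out.1} {out.2} {out.3, a1.1, a2.2, a3.1, a3.2} {a1.2} {a1.3, a2.1} {a2.3} {a3.3}


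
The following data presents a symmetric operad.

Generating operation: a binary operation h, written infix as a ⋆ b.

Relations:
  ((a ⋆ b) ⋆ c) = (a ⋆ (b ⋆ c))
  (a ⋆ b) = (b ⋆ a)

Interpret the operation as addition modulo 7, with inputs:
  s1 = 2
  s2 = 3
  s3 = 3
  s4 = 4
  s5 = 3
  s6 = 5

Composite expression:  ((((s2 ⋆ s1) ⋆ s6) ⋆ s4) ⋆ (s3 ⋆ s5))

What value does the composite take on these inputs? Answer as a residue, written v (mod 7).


6 (mod 7)

(s2 ⋆ s1) = 5
((s2 ⋆ s1) ⋆ s6) = 3
(((s2 ⋆ s1) ⋆ s6) ⋆ s4) = 0
(s3 ⋆ s5) = 6
((((s2 ⋆ s1) ⋆ s6) ⋆ s4) ⋆ (s3 ⋆ s5)) = 6


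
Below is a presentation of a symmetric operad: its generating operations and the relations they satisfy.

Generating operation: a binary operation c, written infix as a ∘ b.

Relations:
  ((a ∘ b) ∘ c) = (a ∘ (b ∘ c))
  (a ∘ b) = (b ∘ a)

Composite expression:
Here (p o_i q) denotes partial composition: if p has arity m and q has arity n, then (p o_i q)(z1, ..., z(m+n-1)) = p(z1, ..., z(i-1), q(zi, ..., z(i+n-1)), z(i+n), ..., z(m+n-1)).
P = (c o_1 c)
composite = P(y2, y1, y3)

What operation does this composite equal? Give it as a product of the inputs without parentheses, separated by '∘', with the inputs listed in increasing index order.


Shape and order are irrelevant to c; the y-input set decides.
(y2 ∘ y1) flattens to y2 ∘ y1
((y2 ∘ y1) ∘ y3) flattens to y2 ∘ y1 ∘ y3
reordering the factors by index: y1 ∘ y2 ∘ y3

y1 ∘ y2 ∘ y3


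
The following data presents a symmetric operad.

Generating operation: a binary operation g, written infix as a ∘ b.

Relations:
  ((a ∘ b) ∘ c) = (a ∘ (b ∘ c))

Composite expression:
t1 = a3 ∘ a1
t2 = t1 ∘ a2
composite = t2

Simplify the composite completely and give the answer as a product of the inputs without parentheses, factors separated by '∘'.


All parenthesizations of g agree; list the a-inputs left to right.
(a3 ∘ a1) spells out as a3 ∘ a1
((a3 ∘ a1) ∘ a2) spells out as a3 ∘ a1 ∘ a2

a3 ∘ a1 ∘ a2


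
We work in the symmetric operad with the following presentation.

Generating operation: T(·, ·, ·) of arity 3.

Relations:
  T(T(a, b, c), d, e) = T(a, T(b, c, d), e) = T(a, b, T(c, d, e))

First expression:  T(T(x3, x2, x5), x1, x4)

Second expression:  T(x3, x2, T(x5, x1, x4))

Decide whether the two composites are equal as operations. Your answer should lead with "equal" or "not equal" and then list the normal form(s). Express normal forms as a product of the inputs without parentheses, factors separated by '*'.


Reducing the first expression gives x3 * x2 * x5 * x1 * x4
Reducing the second expression gives x3 * x2 * x5 * x1 * x4
One common form — equal.

equal: each reduces to x3 * x2 * x5 * x1 * x4


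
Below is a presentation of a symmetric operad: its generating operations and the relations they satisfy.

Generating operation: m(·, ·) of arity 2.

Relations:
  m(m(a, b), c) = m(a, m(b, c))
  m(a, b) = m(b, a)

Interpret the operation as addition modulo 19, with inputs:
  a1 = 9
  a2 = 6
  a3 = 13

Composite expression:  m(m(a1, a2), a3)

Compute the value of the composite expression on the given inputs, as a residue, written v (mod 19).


9 (mod 19)

m(a1, a2) = 15
m(m(a1, a2), a3) = 9


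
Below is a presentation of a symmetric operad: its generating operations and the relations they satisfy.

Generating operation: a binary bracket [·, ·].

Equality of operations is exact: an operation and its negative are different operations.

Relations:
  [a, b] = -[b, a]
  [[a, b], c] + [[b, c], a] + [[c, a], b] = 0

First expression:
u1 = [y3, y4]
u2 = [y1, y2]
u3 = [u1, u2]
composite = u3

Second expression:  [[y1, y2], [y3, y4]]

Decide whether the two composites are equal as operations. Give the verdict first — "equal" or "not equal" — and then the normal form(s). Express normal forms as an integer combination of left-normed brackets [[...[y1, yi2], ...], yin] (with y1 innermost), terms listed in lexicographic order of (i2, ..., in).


not equal: they reduce to -[[[y1, y2], y3], y4] + [[[y1, y2], y4], y3] and [[[y1, y2], y3], y4] - [[[y1, y2], y4], y3]


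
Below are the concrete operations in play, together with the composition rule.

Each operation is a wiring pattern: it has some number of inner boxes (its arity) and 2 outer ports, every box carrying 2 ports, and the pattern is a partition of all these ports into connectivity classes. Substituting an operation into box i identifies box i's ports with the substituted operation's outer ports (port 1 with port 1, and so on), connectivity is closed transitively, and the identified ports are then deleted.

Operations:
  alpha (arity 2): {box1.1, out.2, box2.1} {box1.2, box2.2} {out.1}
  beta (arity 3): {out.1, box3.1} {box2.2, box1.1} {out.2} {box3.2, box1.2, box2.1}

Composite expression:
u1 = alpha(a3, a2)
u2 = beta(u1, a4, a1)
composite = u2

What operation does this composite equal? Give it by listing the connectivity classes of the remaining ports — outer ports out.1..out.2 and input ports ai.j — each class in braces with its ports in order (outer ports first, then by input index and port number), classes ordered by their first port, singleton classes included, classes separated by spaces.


{out.1, a1.1} {out.2} {a1.2, a2.1, a3.1, a4.1} {a2.2, a3.2} {a4.2}

Treat the ports identified at beta as solder joints: merge, then drop.
alpha over (a3, a2) gives {out.1} {out.2, a2.1, a3.1} {a2.2, a3.2}, out.j being that stage's outer ports
beta over (a3, a2, a4, a1) gives {out.1, a1.1} {out.2} {a1.2, a2.1, a3.1, a4.1} {a2.2, a3.2} {a4.2}, out.j being that stage's outer ports


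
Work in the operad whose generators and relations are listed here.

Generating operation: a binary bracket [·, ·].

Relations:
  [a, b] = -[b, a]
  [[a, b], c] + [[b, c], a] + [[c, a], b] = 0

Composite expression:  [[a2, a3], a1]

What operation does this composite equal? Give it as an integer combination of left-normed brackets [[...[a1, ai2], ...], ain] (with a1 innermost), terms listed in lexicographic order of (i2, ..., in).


-[[a1, a2], a3] + [[a1, a3], a2]

Expand each bracket as ab - ba; the a1-initial words give the coefficients.
Composite bracket: [[a2, a3], a1]
Under [a, b] = ab - ba we get 4 signed associative words (2^2 = 4).
Collect the words opening with a1:
  the word a1a2a3 carries sign -1 and contributes -[[a1, a2], a3]
  the word a1a3a2 carries sign +1 and contributes +[[a1, a3], a2]


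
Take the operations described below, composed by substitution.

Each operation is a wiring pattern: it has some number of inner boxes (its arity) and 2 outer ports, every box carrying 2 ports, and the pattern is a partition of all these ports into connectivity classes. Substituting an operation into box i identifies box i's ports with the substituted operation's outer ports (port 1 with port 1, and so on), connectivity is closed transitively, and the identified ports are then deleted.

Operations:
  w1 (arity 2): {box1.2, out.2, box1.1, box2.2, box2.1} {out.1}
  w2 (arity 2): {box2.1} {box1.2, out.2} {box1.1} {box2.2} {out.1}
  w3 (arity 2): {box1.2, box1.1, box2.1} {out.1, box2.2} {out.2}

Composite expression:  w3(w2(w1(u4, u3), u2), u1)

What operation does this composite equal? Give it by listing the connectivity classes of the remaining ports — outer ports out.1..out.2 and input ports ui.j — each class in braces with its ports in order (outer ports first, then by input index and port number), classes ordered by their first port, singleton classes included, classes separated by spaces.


{out.1, u1.2} {out.2} {u1.1, u3.1, u3.2, u4.1, u4.2} {u2.1} {u2.2}

Reachability decides: close wires over w3-identified ports.
through w1, on inputs (u4, u3): {out.1} {out.2, u3.1, u3.2, u4.1, u4.2} (out.j = stage outer ports)
through w2, on inputs (u4, u3, u2): {out.1} {out.2, u3.1, u3.2, u4.1, u4.2} {u2.1} {u2.2} (out.j = stage outer ports)
through w3, on inputs (u4, u3, u2, u1): {out.1, u1.2} {out.2} {u1.1, u3.1, u3.2, u4.1, u4.2} {u2.1} {u2.2} (out.j = stage outer ports)


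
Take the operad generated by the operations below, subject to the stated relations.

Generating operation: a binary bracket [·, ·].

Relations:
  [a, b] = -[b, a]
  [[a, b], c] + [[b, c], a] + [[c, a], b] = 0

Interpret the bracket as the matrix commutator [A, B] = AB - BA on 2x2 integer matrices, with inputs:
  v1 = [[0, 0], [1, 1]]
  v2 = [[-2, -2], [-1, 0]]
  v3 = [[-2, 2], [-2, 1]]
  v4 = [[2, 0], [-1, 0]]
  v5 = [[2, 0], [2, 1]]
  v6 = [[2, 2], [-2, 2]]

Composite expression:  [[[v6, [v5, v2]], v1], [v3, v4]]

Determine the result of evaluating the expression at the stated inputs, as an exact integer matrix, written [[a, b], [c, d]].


[v5, v2] = [[4, -2], [-3, -4]]
[v6, [v5, v2]] = [[-10, -16], [-16, 10]]
[[v6, [v5, v2]], v1] = [[-16, -16], [36, 16]]
[v3, v4] = [[-2, -4], [-7, 2]]
[[[v6, [v5, v2]], v1], [v3, v4]] = [[256, 64], [-368, -256]]

[[256, 64], [-368, -256]]


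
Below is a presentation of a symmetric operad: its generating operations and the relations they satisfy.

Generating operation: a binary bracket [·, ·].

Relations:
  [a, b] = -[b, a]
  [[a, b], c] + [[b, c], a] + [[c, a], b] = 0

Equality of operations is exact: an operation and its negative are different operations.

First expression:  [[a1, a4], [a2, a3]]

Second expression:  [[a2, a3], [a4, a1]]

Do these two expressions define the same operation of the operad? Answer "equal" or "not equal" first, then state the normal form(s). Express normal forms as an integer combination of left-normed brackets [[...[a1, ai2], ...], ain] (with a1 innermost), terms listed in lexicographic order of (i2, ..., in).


Reducing the first expression gives [[[a1, a4], a2], a3] - [[[a1, a4], a3], a2]
Reducing the second expression gives [[[a1, a4], a2], a3] - [[[a1, a4], a3], a2]
The normal forms match — equal.

equal: each reduces to [[[a1, a4], a2], a3] - [[[a1, a4], a3], a2]


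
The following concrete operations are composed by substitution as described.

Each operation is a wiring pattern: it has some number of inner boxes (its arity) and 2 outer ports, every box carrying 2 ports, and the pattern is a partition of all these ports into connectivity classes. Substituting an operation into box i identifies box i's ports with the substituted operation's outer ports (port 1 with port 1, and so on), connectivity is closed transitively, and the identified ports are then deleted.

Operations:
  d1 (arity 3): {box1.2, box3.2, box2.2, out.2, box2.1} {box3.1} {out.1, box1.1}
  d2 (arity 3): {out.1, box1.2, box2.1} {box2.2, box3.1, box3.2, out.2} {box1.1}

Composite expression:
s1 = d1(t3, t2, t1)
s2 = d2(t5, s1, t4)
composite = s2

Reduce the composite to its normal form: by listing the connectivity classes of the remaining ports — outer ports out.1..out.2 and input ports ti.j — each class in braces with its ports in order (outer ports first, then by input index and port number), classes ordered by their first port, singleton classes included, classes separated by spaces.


Connectivity passes through glued d2-boundaries; trace each wire chain.
the subtree at d1 composes to {out.1, t3.1} {out.2, t1.2, t2.1, t2.2, t3.2} {t1.1} on (t3, t2, t1); out.j = own outer ports
the subtree at d2 composes to {out.1, t3.1, t5.2} {out.2, t1.2, t2.1, t2.2, t3.2, t4.1, t4.2} {t1.1} {t5.1} on (t5, t3, t2, t1, t4); out.j = own outer ports

{out.1, t3.1, t5.2} {out.2, t1.2, t2.1, t2.2, t3.2, t4.1, t4.2} {t1.1} {t5.1}


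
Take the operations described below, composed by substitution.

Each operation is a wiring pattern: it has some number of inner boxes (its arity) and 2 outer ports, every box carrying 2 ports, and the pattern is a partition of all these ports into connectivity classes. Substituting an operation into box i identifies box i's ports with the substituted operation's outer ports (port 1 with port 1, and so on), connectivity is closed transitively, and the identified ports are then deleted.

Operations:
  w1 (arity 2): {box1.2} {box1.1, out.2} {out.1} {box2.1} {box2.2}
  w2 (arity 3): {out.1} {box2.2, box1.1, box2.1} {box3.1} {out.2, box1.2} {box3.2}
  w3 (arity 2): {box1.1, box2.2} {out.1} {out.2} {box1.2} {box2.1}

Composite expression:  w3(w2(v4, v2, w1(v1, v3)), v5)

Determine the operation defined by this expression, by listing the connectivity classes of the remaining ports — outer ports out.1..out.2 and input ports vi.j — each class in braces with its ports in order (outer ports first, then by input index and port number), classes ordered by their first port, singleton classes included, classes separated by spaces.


{out.1} {out.2} {v1.1} {v1.2} {v2.1, v2.2, v4.1} {v3.1} {v3.2} {v4.2} {v5.1} {v5.2}

Connectivity passes through glued w3-boundaries; trace each wire chain.
composing w1 on (v1, v3), with out.j its own outer ports: {out.1} {out.2, v1.1} {v1.2} {v3.1} {v3.2}
composing w2 on (v4, v2, v1, v3), with out.j its own outer ports: {out.1} {out.2, v4.2} {v1.1} {v1.2} {v2.1, v2.2, v4.1} {v3.1} {v3.2}
composing w3 on (v4, v2, v1, v3, v5), with out.j its own outer ports: {out.1} {out.2} {v1.1} {v1.2} {v2.1, v2.2, v4.1} {v3.1} {v3.2} {v4.2} {v5.1} {v5.2}


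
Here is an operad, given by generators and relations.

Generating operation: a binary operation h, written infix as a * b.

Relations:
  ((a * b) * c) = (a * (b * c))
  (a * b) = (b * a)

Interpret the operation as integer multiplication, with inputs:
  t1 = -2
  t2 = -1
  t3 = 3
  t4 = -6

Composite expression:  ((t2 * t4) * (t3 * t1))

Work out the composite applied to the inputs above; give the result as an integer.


-36

(t2 * t4) = 6
(t3 * t1) = -6
((t2 * t4) * (t3 * t1)) = -36


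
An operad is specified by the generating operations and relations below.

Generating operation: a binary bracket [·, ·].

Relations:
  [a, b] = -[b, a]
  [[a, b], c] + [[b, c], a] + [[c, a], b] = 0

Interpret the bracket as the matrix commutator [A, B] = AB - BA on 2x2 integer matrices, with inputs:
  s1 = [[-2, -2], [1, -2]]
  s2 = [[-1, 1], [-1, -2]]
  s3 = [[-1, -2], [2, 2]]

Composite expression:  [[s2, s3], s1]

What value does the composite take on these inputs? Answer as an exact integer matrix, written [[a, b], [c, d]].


[[3, 0], [0, -3]]


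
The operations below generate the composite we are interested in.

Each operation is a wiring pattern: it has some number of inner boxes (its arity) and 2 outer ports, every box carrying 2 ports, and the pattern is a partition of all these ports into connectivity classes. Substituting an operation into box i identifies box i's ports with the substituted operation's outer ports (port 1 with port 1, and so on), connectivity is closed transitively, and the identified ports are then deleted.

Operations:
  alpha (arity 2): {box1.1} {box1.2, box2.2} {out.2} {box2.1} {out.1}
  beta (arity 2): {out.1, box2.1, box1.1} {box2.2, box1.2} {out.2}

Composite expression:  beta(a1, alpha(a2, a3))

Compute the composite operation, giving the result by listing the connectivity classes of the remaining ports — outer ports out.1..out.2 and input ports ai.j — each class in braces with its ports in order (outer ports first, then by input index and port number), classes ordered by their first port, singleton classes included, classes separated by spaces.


{out.1, a1.1} {out.2} {a1.2} {a2.1} {a2.2, a3.2} {a3.1}

After gluing at beta, chains via deleted ports link the a-ports.
through alpha, on inputs (a2, a3): {out.1} {out.2} {a2.1} {a2.2, a3.2} {a3.1} (out.j = stage outer ports)
through beta, on inputs (a1, a2, a3): {out.1, a1.1} {out.2} {a1.2} {a2.1} {a2.2, a3.2} {a3.1} (out.j = stage outer ports)


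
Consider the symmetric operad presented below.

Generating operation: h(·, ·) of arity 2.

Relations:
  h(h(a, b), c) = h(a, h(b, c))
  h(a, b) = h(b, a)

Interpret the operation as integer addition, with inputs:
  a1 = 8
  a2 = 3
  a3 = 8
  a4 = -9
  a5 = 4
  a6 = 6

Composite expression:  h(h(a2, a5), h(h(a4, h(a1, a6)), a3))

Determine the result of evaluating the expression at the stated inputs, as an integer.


20


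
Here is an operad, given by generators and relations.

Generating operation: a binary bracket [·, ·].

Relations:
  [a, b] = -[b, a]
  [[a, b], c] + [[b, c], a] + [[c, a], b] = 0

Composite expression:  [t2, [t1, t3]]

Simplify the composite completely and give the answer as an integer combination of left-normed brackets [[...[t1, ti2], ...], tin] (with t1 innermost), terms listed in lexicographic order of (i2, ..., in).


-[[t1, t3], t2]

Antisymmetry and Jacobi reduce to t1-anchored left-normed brackets.
Composite bracket: [t2, [t1, t3]]
Expanding via [a, b] = ab - ba: 4 signed words (2^2 = 4).
Coefficients come from the t1-initial words:
  word t1t3t2 has sign -1, contributing -[[t1, t3], t2]


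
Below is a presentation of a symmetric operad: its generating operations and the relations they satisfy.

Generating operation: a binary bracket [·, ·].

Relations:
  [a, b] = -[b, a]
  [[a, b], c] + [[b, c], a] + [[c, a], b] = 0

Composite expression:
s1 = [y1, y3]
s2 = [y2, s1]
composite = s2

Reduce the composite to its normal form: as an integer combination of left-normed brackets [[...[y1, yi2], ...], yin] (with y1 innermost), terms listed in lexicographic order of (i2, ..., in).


-[[y1, y3], y2]

Expand each bracket as ab - ba; the y1-initial words give the coefficients.
Composite bracket: [y2, [y1, y3]]
Each bracket splits as ab - ba, giving 4 signed words (2^2 = 4).
Only words starting with y1 matter:
  sign of y1y3y2 is -1, so it contributes -[[y1, y3], y2]


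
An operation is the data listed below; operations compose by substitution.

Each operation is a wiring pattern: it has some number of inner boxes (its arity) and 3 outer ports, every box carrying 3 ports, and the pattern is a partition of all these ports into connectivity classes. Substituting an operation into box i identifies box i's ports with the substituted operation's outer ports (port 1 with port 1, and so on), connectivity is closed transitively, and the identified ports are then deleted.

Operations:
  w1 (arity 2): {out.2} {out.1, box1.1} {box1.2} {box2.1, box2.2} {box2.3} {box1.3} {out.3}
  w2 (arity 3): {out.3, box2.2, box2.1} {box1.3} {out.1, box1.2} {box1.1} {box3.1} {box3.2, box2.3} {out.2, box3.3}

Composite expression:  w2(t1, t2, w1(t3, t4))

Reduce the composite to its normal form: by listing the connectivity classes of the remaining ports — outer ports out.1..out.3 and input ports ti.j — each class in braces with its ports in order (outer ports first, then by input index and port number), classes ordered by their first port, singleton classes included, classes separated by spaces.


{out.1, t1.2} {out.2} {out.3, t2.1, t2.2} {t1.1} {t1.3} {t2.3} {t3.1} {t3.2} {t3.3} {t4.1, t4.2} {t4.3}


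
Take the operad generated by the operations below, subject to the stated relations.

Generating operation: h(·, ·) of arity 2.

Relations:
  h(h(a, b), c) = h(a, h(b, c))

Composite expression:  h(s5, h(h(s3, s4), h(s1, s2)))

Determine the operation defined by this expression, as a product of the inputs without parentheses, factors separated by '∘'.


s5 ∘ s3 ∘ s4 ∘ s1 ∘ s2

Key point: h is associative — brackets drop, the s-order remains.
h(s3, s4) unparenthesizes to s3 ∘ s4
h(s1, s2) unparenthesizes to s1 ∘ s2
h(h(s3, s4), h(s1, s2)) unparenthesizes to s3 ∘ s4 ∘ s1 ∘ s2
h(s5, h(h(s3, s4), h(s1, s2))) unparenthesizes to s5 ∘ s3 ∘ s4 ∘ s1 ∘ s2


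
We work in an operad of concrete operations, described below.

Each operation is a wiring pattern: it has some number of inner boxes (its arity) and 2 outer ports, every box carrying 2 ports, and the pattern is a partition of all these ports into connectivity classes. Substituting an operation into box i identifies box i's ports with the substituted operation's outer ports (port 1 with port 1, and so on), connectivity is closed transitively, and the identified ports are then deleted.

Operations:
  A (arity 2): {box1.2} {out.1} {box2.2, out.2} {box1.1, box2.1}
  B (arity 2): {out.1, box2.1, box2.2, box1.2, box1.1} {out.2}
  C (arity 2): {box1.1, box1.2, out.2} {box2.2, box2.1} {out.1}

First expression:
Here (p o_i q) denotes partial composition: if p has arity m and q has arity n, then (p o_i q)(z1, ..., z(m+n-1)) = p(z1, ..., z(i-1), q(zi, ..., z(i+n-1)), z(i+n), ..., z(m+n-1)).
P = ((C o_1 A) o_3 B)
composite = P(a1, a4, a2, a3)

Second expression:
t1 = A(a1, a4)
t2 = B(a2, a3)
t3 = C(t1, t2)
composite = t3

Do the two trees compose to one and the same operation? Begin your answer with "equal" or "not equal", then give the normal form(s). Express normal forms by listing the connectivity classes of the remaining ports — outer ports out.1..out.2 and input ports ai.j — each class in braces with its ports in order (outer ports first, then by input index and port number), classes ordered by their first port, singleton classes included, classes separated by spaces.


equal; both compose to {out.1} {out.2, a4.2} {a1.1, a4.1} {a1.2} {a2.1, a2.2, a3.1, a3.2}

The first expression, normalized: {out.1} {out.2, a4.2} {a1.1, a4.1} {a1.2} {a2.1, a2.2, a3.1, a3.2}
The second expression, normalized: {out.1} {out.2, a4.2} {a1.1, a4.1} {a1.2} {a2.1, a2.2, a3.1, a3.2}
The normal forms match — equal.
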